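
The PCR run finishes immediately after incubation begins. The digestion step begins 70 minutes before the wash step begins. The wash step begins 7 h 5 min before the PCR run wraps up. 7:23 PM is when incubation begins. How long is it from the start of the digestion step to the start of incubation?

8 hours 15 minutes

The PCR run ends at 7:23 PM.
The wash step starts at 7:23 PM − 425 min = 12:18 PM.
The digestion step starts at 12:18 PM − 70 min = 11:08 AM.
From 11:08 AM to 7:23 PM is 8 hours 15 minutes.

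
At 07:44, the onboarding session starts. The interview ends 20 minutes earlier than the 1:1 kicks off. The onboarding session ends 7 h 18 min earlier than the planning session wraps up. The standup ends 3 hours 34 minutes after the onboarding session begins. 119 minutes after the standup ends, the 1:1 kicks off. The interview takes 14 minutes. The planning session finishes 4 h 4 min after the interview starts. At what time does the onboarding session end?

09:29

The standup ends at 07:44 + 214 min = 11:18.
The 1:1 starts at 11:18 + 119 min = 13:17.
The interview ends at 13:17 − 20 min = 12:57.
The interview starts at 12:57 − 14 min = 12:43.
The planning session ends at 12:43 + 244 min = 16:47.
The onboarding session ends at 16:47 − 438 min = 09:29.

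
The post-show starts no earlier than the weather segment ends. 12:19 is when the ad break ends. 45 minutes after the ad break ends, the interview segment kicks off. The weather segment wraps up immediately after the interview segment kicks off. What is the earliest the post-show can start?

13:04

The interview segment starts at 12:19 + 45 min = 13:04.
So the weather segment ends at 13:04.
The post-show is bounded by the weather segment, so the earliest it can start is 13:04.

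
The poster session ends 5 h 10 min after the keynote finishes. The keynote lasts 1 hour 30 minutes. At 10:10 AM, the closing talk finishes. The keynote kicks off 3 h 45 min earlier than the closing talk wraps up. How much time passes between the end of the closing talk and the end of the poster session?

The keynote starts at 10:10 AM − 225 min = 6:25 AM.
The keynote ends at 6:25 AM + 90 min = 7:55 AM.
The poster session ends at 7:55 AM + 310 min = 1:05 PM.
From 10:10 AM to 1:05 PM is 2 h 55 min.

2 h 55 min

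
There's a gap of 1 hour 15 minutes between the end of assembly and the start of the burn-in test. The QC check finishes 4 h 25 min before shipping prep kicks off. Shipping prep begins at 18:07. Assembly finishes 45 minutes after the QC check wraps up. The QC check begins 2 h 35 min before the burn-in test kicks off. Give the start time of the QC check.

13:07

The QC check ends at 18:07 − 265 min = 13:42.
Assembly ends at 13:42 + 45 min = 14:27.
The burn-in test starts at 14:27 + 75 min = 15:42.
The QC check starts at 15:42 − 155 min = 13:07.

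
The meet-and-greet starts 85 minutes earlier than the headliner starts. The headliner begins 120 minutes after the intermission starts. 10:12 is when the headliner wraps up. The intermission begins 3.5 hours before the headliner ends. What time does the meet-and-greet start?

07:17

The intermission starts at 10:12 − 210 min = 06:42.
The headliner starts at 06:42 + 120 min = 08:42.
The meet-and-greet starts at 08:42 − 85 min = 07:17.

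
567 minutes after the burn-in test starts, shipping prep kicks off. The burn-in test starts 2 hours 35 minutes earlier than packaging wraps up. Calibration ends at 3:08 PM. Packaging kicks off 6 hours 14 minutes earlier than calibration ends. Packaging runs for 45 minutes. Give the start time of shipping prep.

4:31 PM

Packaging starts at 3:08 PM − 374 min = 8:54 AM.
Packaging ends at 8:54 AM + 45 min = 9:39 AM.
The burn-in test starts at 9:39 AM − 155 min = 7:04 AM.
Shipping prep starts at 7:04 AM + 567 min = 4:31 PM.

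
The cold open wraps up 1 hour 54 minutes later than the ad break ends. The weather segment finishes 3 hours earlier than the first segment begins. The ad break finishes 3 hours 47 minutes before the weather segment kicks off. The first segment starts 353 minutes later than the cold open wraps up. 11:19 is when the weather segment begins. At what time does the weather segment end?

12:19

The ad break ends at 11:19 − 227 min = 07:32.
The cold open ends at 07:32 + 114 min = 09:26.
The first segment starts at 09:26 + 353 min = 15:19.
The weather segment ends at 15:19 − 180 min = 12:19.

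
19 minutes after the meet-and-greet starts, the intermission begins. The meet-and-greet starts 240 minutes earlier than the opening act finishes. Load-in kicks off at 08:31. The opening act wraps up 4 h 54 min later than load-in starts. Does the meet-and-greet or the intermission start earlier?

The opening act ends at 08:31 + 294 min = 13:25.
The meet-and-greet starts at 13:25 − 240 min = 09:25.
The intermission starts at 09:25 + 19 min = 09:44.
The meet-and-greet starts at 09:25 and the intermission starts at 09:44, so the meet-and-greet is first.

the meet-and-greet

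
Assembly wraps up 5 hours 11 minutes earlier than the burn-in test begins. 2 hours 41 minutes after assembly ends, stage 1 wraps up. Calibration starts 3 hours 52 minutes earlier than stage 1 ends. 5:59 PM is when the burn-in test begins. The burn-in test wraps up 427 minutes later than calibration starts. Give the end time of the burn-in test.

6:44 PM

Assembly ends at 5:59 PM − 311 min = 12:48 PM.
Stage 1 ends at 12:48 PM + 161 min = 3:29 PM.
Calibration starts at 3:29 PM − 232 min = 11:37 AM.
The burn-in test ends at 11:37 AM + 427 min = 6:44 PM.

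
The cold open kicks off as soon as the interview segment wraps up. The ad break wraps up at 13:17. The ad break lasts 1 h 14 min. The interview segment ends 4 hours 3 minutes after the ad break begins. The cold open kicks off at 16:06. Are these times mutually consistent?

Yes

The ad break starts at 13:17 − 74 min = 12:03.
The interview segment ends at 12:03 + 243 min = 16:06.
So the cold open starts at 16:06.
That matches the stated 16:06, so the schedule is consistent.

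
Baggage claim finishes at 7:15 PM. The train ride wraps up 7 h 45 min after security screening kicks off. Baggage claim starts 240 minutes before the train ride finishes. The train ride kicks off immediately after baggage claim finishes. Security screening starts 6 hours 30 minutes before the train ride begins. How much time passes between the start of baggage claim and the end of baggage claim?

2 hours 45 minutes

The train ride starts at 7:15 PM.
Security screening starts at 7:15 PM − 390 min = 12:45 PM.
The train ride ends at 12:45 PM + 465 min = 8:30 PM.
Baggage claim starts at 8:30 PM − 240 min = 4:30 PM.
From 4:30 PM to 7:15 PM is 2 hours 45 minutes.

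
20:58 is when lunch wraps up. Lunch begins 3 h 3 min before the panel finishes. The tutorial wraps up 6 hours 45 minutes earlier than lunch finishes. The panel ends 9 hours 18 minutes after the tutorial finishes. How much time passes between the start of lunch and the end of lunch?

The tutorial ends at 20:58 − 405 min = 14:13.
The panel ends at 14:13 + 558 min = 23:31.
Lunch starts at 23:31 − 183 min = 20:28.
From 20:28 to 20:58 is 0.5 hours.

0.5 hours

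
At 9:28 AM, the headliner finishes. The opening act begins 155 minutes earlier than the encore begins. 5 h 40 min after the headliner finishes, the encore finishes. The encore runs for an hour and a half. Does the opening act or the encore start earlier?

the opening act

The encore ends at 9:28 AM + 340 min = 3:08 PM.
The encore starts at 3:08 PM − 90 min = 1:38 PM.
The opening act starts at 1:38 PM − 155 min = 11:03 AM.
The opening act starts at 11:03 AM and the encore starts at 1:38 PM, so the opening act is first.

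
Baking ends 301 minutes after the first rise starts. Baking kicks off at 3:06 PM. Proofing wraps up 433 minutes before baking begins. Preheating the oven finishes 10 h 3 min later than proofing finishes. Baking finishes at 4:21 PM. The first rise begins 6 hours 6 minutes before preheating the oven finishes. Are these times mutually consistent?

No

Proofing ends at 3:06 PM − 433 min = 7:53 AM.
Preheating the oven ends at 7:53 AM + 603 min = 5:56 PM.
The first rise starts at 5:56 PM − 366 min = 11:50 AM.
Baking ends at 11:50 AM + 301 min = 4:51 PM.
But baking is also said to end at 4:21 PM — a 30-minute conflict.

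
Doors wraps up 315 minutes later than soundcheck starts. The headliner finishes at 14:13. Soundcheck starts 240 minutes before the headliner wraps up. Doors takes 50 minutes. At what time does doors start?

14:38

Soundcheck starts at 14:13 − 240 min = 10:13.
Doors ends at 10:13 + 315 min = 15:28.
Doors starts at 15:28 − 50 min = 14:38.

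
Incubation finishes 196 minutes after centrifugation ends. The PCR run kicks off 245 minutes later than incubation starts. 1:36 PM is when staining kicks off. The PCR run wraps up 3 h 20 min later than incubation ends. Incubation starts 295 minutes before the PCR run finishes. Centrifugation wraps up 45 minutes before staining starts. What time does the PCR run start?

6:37 PM

Centrifugation ends at 1:36 PM − 45 min = 12:51 PM.
Incubation ends at 12:51 PM + 196 min = 4:07 PM.
The PCR run ends at 4:07 PM + 200 min = 7:27 PM.
Incubation starts at 7:27 PM − 295 min = 2:32 PM.
The PCR run starts at 2:32 PM + 245 min = 6:37 PM.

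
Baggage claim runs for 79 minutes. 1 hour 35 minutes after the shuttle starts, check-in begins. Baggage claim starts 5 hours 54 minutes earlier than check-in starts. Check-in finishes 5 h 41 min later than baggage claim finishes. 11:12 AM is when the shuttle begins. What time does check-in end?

Check-in starts at 11:12 AM + 95 min = 12:47 PM.
Baggage claim starts at 12:47 PM − 354 min = 6:53 AM.
Baggage claim ends at 6:53 AM + 79 min = 8:12 AM.
Check-in ends at 8:12 AM + 341 min = 1:53 PM.

1:53 PM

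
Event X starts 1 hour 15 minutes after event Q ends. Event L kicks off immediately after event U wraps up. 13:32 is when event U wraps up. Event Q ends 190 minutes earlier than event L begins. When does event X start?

Event L starts at 13:32.
Event Q ends at 13:32 − 190 min = 10:22.
Event X starts at 10:22 + 75 min = 11:37.

11:37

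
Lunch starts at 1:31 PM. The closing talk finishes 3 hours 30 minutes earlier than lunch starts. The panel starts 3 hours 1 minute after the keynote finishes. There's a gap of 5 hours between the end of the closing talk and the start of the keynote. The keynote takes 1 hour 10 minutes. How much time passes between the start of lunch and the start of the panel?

The closing talk ends at 1:31 PM − 210 min = 10:01 AM.
The keynote starts at 10:01 AM + 300 min = 3:01 PM.
The keynote ends at 3:01 PM + 70 min = 4:11 PM.
The panel starts at 4:11 PM + 181 min = 7:12 PM.
From 1:31 PM to 7:12 PM is 5 h 41 min.

5 h 41 min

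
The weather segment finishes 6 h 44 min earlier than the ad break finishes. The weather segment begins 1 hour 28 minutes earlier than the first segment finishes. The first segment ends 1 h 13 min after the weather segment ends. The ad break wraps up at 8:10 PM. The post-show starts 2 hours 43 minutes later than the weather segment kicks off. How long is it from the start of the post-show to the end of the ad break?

256 minutes

The weather segment ends at 8:10 PM − 404 min = 1:26 PM.
The first segment ends at 1:26 PM + 73 min = 2:39 PM.
The weather segment starts at 2:39 PM − 88 min = 1:11 PM.
The post-show starts at 1:11 PM + 163 min = 3:54 PM.
From 3:54 PM to 8:10 PM is 256 minutes.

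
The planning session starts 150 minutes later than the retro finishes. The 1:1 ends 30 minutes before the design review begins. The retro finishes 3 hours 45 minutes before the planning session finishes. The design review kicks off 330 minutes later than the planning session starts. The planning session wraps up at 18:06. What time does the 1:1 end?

21:51

The retro ends at 18:06 − 225 min = 14:21.
The planning session starts at 14:21 + 150 min = 16:51.
The design review starts at 16:51 + 330 min = 22:21.
The 1:1 ends at 22:21 − 30 min = 21:51.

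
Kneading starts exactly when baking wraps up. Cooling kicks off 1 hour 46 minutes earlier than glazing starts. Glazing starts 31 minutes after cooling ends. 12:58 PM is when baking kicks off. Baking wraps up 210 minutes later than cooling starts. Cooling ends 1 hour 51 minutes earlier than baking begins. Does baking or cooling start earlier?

Cooling ends at 12:58 PM − 111 min = 11:07 AM.
Glazing starts at 11:07 AM + 31 min = 11:38 AM.
Cooling starts at 11:38 AM − 106 min = 9:52 AM.
Baking starts at 12:58 PM and cooling starts at 9:52 AM, so cooling is first.

cooling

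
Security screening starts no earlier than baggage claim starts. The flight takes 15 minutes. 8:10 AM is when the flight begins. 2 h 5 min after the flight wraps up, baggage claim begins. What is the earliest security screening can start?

10:30 AM

The flight ends at 8:10 AM + 15 min = 8:25 AM.
Baggage claim starts at 8:25 AM + 125 min = 10:30 AM.
Security screening is bounded by baggage claim, so the earliest it can start is 10:30 AM.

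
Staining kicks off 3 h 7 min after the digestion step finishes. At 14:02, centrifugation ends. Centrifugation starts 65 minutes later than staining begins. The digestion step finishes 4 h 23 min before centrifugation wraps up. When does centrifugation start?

13:51

The digestion step ends at 14:02 − 263 min = 09:39.
Staining starts at 09:39 + 187 min = 12:46.
Centrifugation starts at 12:46 + 65 min = 13:51.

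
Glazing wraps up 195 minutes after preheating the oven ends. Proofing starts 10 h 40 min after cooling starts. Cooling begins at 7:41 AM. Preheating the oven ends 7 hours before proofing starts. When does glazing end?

Proofing starts at 7:41 AM + 640 min = 6:21 PM.
Preheating the oven ends at 6:21 PM − 420 min = 11:21 AM.
Glazing ends at 11:21 AM + 195 min = 2:36 PM.

2:36 PM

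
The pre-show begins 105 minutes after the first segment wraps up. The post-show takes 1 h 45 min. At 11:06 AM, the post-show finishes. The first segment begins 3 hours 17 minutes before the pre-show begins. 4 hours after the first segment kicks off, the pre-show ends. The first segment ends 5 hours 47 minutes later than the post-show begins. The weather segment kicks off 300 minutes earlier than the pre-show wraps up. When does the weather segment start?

The post-show starts at 11:06 AM − 105 min = 9:21 AM.
The first segment ends at 9:21 AM + 347 min = 3:08 PM.
The pre-show starts at 3:08 PM + 105 min = 4:53 PM.
The first segment starts at 4:53 PM − 197 min = 1:36 PM.
The pre-show ends at 1:36 PM + 240 min = 5:36 PM.
The weather segment starts at 5:36 PM − 300 min = 12:36 PM.

12:36 PM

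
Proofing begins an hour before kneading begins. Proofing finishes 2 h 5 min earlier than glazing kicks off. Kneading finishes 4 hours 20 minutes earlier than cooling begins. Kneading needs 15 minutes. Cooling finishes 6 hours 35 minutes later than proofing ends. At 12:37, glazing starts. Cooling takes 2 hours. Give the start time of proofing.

Proofing ends at 12:37 − 125 min = 10:32.
Cooling ends at 10:32 + 395 min = 17:07.
Cooling starts at 17:07 − 120 min = 15:07.
Kneading ends at 15:07 − 260 min = 10:47.
Kneading starts at 10:47 − 15 min = 10:32.
Proofing starts at 10:32 − 60 min = 09:32.

09:32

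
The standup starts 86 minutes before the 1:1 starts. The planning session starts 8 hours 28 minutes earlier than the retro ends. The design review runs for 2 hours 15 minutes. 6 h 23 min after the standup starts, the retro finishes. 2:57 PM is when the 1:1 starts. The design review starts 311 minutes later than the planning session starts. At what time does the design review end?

6:52 PM

The standup starts at 2:57 PM − 86 min = 1:31 PM.
The retro ends at 1:31 PM + 383 min = 7:54 PM.
The planning session starts at 7:54 PM − 508 min = 11:26 AM.
The design review starts at 11:26 AM + 311 min = 4:37 PM.
The design review ends at 4:37 PM + 135 min = 6:52 PM.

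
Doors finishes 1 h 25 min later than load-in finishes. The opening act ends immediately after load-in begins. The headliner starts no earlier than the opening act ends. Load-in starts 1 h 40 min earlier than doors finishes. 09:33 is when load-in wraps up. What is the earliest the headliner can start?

Doors ends at 09:33 + 85 min = 10:58.
Load-in starts at 10:58 − 100 min = 09:18.
So the opening act ends at 09:18.
The headliner is bounded by the opening act, so the earliest it can start is 09:18.

09:18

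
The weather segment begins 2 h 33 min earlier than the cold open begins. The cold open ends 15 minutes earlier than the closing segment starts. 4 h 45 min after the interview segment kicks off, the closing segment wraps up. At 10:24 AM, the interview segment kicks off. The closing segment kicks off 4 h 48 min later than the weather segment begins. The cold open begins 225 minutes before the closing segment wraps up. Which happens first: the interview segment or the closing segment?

The closing segment ends at 10:24 AM + 285 min = 3:09 PM.
The cold open starts at 3:09 PM − 225 min = 11:24 AM.
The weather segment starts at 11:24 AM − 153 min = 8:51 AM.
The closing segment starts at 8:51 AM + 288 min = 1:39 PM.
The interview segment starts at 10:24 AM and the closing segment starts at 1:39 PM, so the interview segment is first.

the interview segment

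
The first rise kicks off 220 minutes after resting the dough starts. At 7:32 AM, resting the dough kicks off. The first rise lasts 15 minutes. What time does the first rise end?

The first rise starts at 7:32 AM + 220 min = 11:12 AM.
The first rise ends at 11:12 AM + 15 min = 11:27 AM.

11:27 AM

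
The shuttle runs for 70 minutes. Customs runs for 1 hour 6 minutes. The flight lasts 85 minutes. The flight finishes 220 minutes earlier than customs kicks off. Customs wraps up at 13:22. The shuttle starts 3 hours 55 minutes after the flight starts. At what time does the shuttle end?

12:16

Customs starts at 13:22 − 66 min = 12:16.
The flight ends at 12:16 − 220 min = 08:36.
The flight starts at 08:36 − 85 min = 07:11.
The shuttle starts at 07:11 + 235 min = 11:06.
The shuttle ends at 11:06 + 70 min = 12:16.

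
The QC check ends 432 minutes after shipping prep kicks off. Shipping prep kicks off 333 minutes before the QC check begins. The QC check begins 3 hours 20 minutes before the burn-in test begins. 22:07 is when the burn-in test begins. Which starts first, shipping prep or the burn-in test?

shipping prep

The QC check starts at 22:07 − 200 min = 18:47.
Shipping prep starts at 18:47 − 333 min = 13:14.
Shipping prep starts at 13:14 and the burn-in test starts at 22:07, so shipping prep is first.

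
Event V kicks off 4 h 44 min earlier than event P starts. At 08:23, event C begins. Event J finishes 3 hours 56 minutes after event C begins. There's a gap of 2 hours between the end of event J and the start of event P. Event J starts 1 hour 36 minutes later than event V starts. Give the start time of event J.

11:11

Event J ends at 08:23 + 236 min = 12:19.
Event P starts at 12:19 + 120 min = 14:19.
Event V starts at 14:19 − 284 min = 09:35.
Event J starts at 09:35 + 96 min = 11:11.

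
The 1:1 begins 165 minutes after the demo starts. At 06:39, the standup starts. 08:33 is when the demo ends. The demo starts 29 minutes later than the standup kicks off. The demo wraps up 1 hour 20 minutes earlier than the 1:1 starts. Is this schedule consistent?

The demo starts at 06:39 + 29 min = 07:08.
The 1:1 starts at 07:08 + 165 min = 09:53.
The demo ends at 09:53 − 80 min = 08:33.
That matches the stated 08:33, so the schedule is consistent.

Yes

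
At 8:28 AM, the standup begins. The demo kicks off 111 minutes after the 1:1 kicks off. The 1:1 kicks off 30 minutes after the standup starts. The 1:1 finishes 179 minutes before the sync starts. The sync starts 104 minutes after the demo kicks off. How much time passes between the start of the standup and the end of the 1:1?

The 1:1 starts at 8:28 AM + 30 min = 8:58 AM.
The demo starts at 8:58 AM + 111 min = 10:49 AM.
The sync starts at 10:49 AM + 104 min = 12:33 PM.
The 1:1 ends at 12:33 PM − 179 min = 9:34 AM.
From 8:28 AM to 9:34 AM is 1 hour 6 minutes.

1 hour 6 minutes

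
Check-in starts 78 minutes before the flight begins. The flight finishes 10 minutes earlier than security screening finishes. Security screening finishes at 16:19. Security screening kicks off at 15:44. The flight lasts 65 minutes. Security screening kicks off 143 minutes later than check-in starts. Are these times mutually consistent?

The flight ends at 16:19 − 10 min = 16:09.
The flight starts at 16:09 − 65 min = 15:04.
Check-in starts at 15:04 − 78 min = 13:46.
Security screening starts at 13:46 + 143 min = 16:09.
But security screening is also said to start at 15:44 — a 25-minute conflict.

No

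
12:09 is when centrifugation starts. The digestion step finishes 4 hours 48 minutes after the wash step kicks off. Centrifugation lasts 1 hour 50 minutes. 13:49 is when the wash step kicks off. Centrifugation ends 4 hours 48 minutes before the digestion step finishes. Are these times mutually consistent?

The digestion step ends at 13:49 + 288 min = 18:37.
Centrifugation ends at 18:37 − 288 min = 13:49.
Centrifugation starts at 13:49 − 110 min = 11:59.
But centrifugation is also said to start at 12:09 — a 10-minute conflict.

No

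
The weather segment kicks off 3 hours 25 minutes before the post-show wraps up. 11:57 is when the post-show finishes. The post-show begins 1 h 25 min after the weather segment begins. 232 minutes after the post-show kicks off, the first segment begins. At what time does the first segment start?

13:49

The weather segment starts at 11:57 − 205 min = 08:32.
The post-show starts at 08:32 + 85 min = 09:57.
The first segment starts at 09:57 + 232 min = 13:49.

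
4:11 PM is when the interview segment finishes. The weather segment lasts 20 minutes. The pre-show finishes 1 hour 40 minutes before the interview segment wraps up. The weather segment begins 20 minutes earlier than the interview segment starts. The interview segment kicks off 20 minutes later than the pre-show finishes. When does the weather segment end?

2:51 PM

The pre-show ends at 4:11 PM − 100 min = 2:31 PM.
The interview segment starts at 2:31 PM + 20 min = 2:51 PM.
The weather segment starts at 2:51 PM − 20 min = 2:31 PM.
The weather segment ends at 2:31 PM + 20 min = 2:51 PM.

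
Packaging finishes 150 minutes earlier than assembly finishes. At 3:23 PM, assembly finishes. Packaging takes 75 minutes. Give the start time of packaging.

Packaging ends at 3:23 PM − 150 min = 12:53 PM.
Packaging starts at 12:53 PM − 75 min = 11:38 AM.

11:38 AM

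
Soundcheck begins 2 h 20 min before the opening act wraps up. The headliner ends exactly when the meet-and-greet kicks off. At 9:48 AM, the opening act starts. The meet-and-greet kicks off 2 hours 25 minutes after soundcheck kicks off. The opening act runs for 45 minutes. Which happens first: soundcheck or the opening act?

soundcheck

The opening act ends at 9:48 AM + 45 min = 10:33 AM.
Soundcheck starts at 10:33 AM − 140 min = 8:13 AM.
Soundcheck starts at 8:13 AM and the opening act starts at 9:48 AM, so soundcheck is first.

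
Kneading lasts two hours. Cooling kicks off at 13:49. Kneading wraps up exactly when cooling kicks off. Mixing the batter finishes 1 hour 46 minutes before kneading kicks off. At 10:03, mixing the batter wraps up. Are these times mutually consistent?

Kneading ends at 13:49.
Kneading starts at 13:49 − 120 min = 11:49.
Mixing the batter ends at 11:49 − 106 min = 10:03.
That matches the stated 10:03, so the schedule is consistent.

Yes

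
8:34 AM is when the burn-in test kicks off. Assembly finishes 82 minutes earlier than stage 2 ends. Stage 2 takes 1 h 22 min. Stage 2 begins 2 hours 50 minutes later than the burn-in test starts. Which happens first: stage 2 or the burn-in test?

Stage 2 starts at 8:34 AM + 170 min = 11:24 AM.
Stage 2 starts at 11:24 AM and the burn-in test starts at 8:34 AM, so the burn-in test is first.

the burn-in test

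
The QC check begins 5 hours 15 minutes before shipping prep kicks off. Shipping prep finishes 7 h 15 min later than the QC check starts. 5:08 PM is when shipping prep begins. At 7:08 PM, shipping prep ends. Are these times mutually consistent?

The QC check starts at 5:08 PM − 315 min = 11:53 AM.
Shipping prep ends at 11:53 AM + 435 min = 7:08 PM.
That matches the stated 7:08 PM, so the schedule is consistent.

Yes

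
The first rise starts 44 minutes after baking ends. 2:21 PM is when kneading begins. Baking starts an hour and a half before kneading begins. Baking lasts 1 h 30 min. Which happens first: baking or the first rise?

baking

Baking starts at 2:21 PM − 90 min = 12:51 PM.
Baking ends at 12:51 PM + 90 min = 2:21 PM.
The first rise starts at 2:21 PM + 44 min = 3:05 PM.
Baking starts at 12:51 PM and the first rise starts at 3:05 PM, so baking is first.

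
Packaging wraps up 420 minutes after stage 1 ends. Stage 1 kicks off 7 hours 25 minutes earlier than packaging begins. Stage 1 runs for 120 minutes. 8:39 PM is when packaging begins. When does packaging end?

10:14 PM

Stage 1 starts at 8:39 PM − 445 min = 1:14 PM.
Stage 1 ends at 1:14 PM + 120 min = 3:14 PM.
Packaging ends at 3:14 PM + 420 min = 10:14 PM.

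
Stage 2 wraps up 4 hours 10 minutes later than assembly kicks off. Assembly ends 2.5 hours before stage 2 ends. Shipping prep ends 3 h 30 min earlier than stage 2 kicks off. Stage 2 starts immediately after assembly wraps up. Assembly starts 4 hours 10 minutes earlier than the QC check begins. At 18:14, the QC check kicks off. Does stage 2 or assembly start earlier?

assembly

Assembly starts at 18:14 − 250 min = 14:04.
Stage 2 ends at 14:04 + 250 min = 18:14.
Assembly ends at 18:14 − 150 min = 15:44.
So stage 2 starts at 15:44.
Stage 2 starts at 15:44 and assembly starts at 14:04, so assembly is first.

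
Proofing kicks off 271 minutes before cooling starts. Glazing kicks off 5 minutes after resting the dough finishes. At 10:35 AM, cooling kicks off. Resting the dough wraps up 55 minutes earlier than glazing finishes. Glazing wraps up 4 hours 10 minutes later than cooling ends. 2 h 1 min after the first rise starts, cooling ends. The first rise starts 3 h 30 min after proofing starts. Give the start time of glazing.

Proofing starts at 10:35 AM − 271 min = 6:04 AM.
The first rise starts at 6:04 AM + 210 min = 9:34 AM.
Cooling ends at 9:34 AM + 121 min = 11:35 AM.
Glazing ends at 11:35 AM + 250 min = 3:45 PM.
Resting the dough ends at 3:45 PM − 55 min = 2:50 PM.
Glazing starts at 2:50 PM + 5 min = 2:55 PM.

2:55 PM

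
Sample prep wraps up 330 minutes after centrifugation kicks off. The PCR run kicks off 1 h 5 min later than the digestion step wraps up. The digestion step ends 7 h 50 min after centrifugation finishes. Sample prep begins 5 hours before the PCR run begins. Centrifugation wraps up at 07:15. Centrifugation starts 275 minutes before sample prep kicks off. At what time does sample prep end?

The digestion step ends at 07:15 + 470 min = 15:05.
The PCR run starts at 15:05 + 65 min = 16:10.
Sample prep starts at 16:10 − 300 min = 11:10.
Centrifugation starts at 11:10 − 275 min = 06:35.
Sample prep ends at 06:35 + 330 min = 12:05.

12:05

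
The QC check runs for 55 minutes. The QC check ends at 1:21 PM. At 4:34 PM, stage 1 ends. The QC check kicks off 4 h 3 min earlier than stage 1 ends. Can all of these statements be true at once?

No

The QC check starts at 4:34 PM − 243 min = 12:31 PM.
The QC check ends at 12:31 PM + 55 min = 1:26 PM.
But the QC check is also said to end at 1:21 PM — a 5-minute conflict.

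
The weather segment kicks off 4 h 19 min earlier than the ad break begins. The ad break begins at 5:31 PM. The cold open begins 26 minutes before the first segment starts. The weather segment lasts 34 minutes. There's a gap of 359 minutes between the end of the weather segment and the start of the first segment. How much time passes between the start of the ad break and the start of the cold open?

The weather segment starts at 5:31 PM − 259 min = 1:12 PM.
The weather segment ends at 1:12 PM + 34 min = 1:46 PM.
The first segment starts at 1:46 PM + 359 min = 7:45 PM.
The cold open starts at 7:45 PM − 26 min = 7:19 PM.
From 5:31 PM to 7:19 PM is 1 hour 48 minutes.

1 hour 48 minutes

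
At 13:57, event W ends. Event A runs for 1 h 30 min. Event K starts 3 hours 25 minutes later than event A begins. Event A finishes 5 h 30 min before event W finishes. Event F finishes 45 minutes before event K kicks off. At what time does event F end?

Event A ends at 13:57 − 330 min = 08:27.
Event A starts at 08:27 − 90 min = 06:57.
Event K starts at 06:57 + 205 min = 10:22.
Event F ends at 10:22 − 45 min = 09:37.

09:37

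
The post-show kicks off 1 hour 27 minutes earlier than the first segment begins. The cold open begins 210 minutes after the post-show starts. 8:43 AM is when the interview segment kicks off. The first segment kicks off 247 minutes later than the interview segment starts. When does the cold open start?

2:53 PM

The first segment starts at 8:43 AM + 247 min = 12:50 PM.
The post-show starts at 12:50 PM − 87 min = 11:23 AM.
The cold open starts at 11:23 AM + 210 min = 2:53 PM.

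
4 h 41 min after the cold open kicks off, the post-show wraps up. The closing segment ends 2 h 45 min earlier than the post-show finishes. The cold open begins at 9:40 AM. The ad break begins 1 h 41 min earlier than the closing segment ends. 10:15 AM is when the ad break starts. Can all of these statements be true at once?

No

The post-show ends at 9:40 AM + 281 min = 2:21 PM.
The closing segment ends at 2:21 PM − 165 min = 11:36 AM.
The ad break starts at 11:36 AM − 101 min = 9:55 AM.
But the ad break is also said to start at 10:15 AM — a 20-minute conflict.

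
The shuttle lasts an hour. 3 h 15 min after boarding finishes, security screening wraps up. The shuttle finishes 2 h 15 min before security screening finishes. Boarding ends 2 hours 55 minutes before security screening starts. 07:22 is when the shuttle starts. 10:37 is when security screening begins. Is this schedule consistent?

No

Boarding ends at 10:37 − 175 min = 07:42.
Security screening ends at 07:42 + 195 min = 10:57.
The shuttle ends at 10:57 − 135 min = 08:42.
The shuttle starts at 08:42 − 60 min = 07:42.
But the shuttle is also said to start at 07:22 — a 20-minute conflict.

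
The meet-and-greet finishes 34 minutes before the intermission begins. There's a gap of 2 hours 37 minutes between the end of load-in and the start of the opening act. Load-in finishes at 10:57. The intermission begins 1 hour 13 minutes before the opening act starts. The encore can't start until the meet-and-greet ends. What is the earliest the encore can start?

The opening act starts at 10:57 + 157 min = 13:34.
The intermission starts at 13:34 − 73 min = 12:21.
The meet-and-greet ends at 12:21 − 34 min = 11:47.
The encore is bounded by the meet-and-greet, so the earliest it can start is 11:47.

11:47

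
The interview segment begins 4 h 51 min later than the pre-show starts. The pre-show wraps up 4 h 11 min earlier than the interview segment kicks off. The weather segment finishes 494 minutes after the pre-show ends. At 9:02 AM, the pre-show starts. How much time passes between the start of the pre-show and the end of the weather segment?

The interview segment starts at 9:02 AM + 291 min = 1:53 PM.
The pre-show ends at 1:53 PM − 251 min = 9:42 AM.
The weather segment ends at 9:42 AM + 494 min = 5:56 PM.
From 9:02 AM to 5:56 PM is 8 hours 54 minutes.

8 hours 54 minutes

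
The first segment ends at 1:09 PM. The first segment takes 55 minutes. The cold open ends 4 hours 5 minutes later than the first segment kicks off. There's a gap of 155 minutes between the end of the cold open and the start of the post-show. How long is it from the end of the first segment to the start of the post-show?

The first segment starts at 1:09 PM − 55 min = 12:14 PM.
The cold open ends at 12:14 PM + 245 min = 4:19 PM.
The post-show starts at 4:19 PM + 155 min = 6:54 PM.
From 1:09 PM to 6:54 PM is 5 h 45 min.

5 h 45 min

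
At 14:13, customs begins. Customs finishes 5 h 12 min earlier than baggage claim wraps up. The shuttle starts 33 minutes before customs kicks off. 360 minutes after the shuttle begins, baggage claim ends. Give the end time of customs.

The shuttle starts at 14:13 − 33 min = 13:40.
Baggage claim ends at 13:40 + 360 min = 19:40.
Customs ends at 19:40 − 312 min = 14:28.

14:28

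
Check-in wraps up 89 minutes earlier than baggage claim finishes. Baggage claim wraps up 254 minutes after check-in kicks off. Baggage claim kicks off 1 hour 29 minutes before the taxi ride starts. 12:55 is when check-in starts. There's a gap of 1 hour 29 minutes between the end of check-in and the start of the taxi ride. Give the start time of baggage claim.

15:40

Baggage claim ends at 12:55 + 254 min = 17:09.
Check-in ends at 17:09 − 89 min = 15:40.
The taxi ride starts at 15:40 + 89 min = 17:09.
Baggage claim starts at 17:09 − 89 min = 15:40.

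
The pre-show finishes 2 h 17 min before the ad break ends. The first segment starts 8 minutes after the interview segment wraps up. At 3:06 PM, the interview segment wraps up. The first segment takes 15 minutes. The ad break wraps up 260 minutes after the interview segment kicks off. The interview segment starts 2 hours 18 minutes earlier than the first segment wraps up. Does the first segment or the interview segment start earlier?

the interview segment

The first segment starts at 3:06 PM + 8 min = 3:14 PM.
The first segment ends at 3:14 PM + 15 min = 3:29 PM.
The interview segment starts at 3:29 PM − 138 min = 1:11 PM.
The first segment starts at 3:14 PM and the interview segment starts at 1:11 PM, so the interview segment is first.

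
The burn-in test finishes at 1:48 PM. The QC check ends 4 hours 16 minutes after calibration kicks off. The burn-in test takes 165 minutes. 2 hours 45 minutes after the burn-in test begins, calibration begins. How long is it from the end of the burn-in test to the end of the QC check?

The burn-in test starts at 1:48 PM − 165 min = 11:03 AM.
Calibration starts at 11:03 AM + 165 min = 1:48 PM.
The QC check ends at 1:48 PM + 256 min = 6:04 PM.
From 1:48 PM to 6:04 PM is 256 minutes.

256 minutes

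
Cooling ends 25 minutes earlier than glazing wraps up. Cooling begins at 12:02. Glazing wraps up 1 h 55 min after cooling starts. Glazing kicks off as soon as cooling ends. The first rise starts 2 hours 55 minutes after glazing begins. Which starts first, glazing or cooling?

Glazing ends at 12:02 + 115 min = 13:57.
Cooling ends at 13:57 − 25 min = 13:32.
So glazing starts at 13:32.
Glazing starts at 13:32 and cooling starts at 12:02, so cooling is first.

cooling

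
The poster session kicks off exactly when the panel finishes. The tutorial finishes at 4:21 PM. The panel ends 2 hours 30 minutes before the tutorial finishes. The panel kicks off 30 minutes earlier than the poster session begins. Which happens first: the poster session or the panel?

the panel

The panel ends at 4:21 PM − 150 min = 1:51 PM.
So the poster session starts at 1:51 PM.
The panel starts at 1:51 PM − 30 min = 1:21 PM.
The poster session starts at 1:51 PM and the panel starts at 1:21 PM, so the panel is first.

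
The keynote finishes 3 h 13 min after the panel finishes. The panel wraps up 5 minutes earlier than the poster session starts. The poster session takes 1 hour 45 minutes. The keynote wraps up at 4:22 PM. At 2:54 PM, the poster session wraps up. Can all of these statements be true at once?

No

The poster session starts at 2:54 PM − 105 min = 1:09 PM.
The panel ends at 1:09 PM − 5 min = 1:04 PM.
The keynote ends at 1:04 PM + 193 min = 4:17 PM.
But the keynote is also said to end at 4:22 PM — a 5-minute conflict.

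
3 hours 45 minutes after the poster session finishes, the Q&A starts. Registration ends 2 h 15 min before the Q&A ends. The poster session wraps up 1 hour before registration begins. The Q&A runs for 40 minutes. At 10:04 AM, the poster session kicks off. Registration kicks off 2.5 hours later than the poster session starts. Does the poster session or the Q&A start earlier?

Registration starts at 10:04 AM + 150 min = 12:34 PM.
The poster session ends at 12:34 PM − 60 min = 11:34 AM.
The Q&A starts at 11:34 AM + 225 min = 3:19 PM.
The poster session starts at 10:04 AM and the Q&A starts at 3:19 PM, so the poster session is first.

the poster session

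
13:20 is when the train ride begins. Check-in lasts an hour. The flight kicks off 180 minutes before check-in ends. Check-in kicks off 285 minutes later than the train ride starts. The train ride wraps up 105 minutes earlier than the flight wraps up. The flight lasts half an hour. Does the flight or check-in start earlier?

Check-in starts at 13:20 + 285 min = 18:05.
Check-in ends at 18:05 + 60 min = 19:05.
The flight starts at 19:05 − 180 min = 16:05.
The flight starts at 16:05 and check-in starts at 18:05, so the flight is first.

the flight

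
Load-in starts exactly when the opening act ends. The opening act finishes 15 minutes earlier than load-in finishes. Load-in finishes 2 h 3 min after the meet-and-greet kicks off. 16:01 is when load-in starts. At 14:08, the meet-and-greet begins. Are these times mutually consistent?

No

Load-in ends at 14:08 + 123 min = 16:11.
The opening act ends at 16:11 − 15 min = 15:56.
So load-in starts at 15:56.
But load-in is also said to start at 16:01 — a 5-minute conflict.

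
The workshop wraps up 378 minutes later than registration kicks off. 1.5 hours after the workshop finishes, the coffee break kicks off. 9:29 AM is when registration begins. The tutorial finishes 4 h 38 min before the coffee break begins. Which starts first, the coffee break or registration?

registration

The workshop ends at 9:29 AM + 378 min = 3:47 PM.
The coffee break starts at 3:47 PM + 90 min = 5:17 PM.
The coffee break starts at 5:17 PM and registration starts at 9:29 AM, so registration is first.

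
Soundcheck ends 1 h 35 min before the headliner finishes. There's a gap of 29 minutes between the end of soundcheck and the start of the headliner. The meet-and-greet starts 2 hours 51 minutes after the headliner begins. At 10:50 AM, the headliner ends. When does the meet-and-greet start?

Soundcheck ends at 10:50 AM − 95 min = 9:15 AM.
The headliner starts at 9:15 AM + 29 min = 9:44 AM.
The meet-and-greet starts at 9:44 AM + 171 min = 12:35 PM.

12:35 PM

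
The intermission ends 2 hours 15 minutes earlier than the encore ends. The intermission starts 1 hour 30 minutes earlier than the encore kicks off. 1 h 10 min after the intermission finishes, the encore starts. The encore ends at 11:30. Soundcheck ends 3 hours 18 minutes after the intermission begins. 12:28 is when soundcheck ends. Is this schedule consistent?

The intermission ends at 11:30 − 135 min = 09:15.
The encore starts at 09:15 + 70 min = 10:25.
The intermission starts at 10:25 − 90 min = 08:55.
Soundcheck ends at 08:55 + 198 min = 12:13.
But soundcheck is also said to end at 12:28 — a 15-minute conflict.

No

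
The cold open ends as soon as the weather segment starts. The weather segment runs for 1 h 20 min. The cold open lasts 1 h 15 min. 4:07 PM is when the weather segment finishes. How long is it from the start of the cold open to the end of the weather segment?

155 minutes

The weather segment starts at 4:07 PM − 80 min = 2:47 PM.
So the cold open ends at 2:47 PM.
The cold open starts at 2:47 PM − 75 min = 1:32 PM.
From 1:32 PM to 4:07 PM is 155 minutes.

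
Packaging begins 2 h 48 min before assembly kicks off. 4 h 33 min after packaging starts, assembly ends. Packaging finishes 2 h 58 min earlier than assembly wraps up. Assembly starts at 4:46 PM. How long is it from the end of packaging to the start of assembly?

Packaging starts at 4:46 PM − 168 min = 1:58 PM.
Assembly ends at 1:58 PM + 273 min = 6:31 PM.
Packaging ends at 6:31 PM − 178 min = 3:33 PM.
From 3:33 PM to 4:46 PM is 1 h 13 min.

1 h 13 min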